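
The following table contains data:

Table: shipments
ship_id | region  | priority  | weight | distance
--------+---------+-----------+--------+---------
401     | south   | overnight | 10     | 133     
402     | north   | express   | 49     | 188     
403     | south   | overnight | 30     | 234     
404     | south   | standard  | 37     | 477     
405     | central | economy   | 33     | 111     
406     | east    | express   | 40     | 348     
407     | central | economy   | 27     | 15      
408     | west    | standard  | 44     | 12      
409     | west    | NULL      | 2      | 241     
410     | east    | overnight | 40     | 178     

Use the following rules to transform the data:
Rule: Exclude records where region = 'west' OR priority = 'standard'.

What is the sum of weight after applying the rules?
229

Step 1: Find records where region = 'west' OR priority = 'standard'
Step 2: 3 records match, summing to 83
Step 3: Original sum: 312
Step 4: Remaining sum = 312 - 83 = 229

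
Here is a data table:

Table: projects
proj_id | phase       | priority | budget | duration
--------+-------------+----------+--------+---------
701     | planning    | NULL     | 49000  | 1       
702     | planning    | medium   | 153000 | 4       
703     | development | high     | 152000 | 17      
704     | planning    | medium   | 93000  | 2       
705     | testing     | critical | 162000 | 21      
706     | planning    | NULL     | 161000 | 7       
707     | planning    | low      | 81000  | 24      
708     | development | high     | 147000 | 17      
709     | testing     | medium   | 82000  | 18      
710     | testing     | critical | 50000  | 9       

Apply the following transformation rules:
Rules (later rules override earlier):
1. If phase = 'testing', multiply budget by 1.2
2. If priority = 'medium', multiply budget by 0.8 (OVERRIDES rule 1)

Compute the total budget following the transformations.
1106800.0

Step 1: Rule 2 takes priority for records with priority = 'medium'
  - 3 records: 328000 × 0.8 = 262400.0
Step 2: Rule 1 applies to remaining records with phase = 'testing'
  - 2 records: 212000 × 1.2 = 254400.0
Step 3: Other records unchanged: 590000
Step 4: Final sum = 262400.0 + 254400.0 + 590000 = 1106800.0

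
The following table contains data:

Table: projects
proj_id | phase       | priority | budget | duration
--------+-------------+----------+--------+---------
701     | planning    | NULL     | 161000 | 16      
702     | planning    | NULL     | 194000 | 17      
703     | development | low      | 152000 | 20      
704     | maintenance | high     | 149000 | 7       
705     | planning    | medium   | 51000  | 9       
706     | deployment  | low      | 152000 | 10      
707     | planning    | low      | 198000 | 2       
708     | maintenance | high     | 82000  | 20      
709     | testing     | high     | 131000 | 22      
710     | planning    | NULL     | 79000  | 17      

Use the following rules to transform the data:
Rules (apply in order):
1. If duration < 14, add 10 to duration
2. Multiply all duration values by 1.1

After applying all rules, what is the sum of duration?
198.0

Step 1: Apply Rule 1 - Add 10 to records with duration < 14
  - 4 records affected: 28 + (4 × 10) = 68
  - Unaffected records: 112
  - Sum after Rule 1: 180
Step 2: Apply Rule 2 - Multiply all by 1.1
  - 180 × 1.1 = 198.0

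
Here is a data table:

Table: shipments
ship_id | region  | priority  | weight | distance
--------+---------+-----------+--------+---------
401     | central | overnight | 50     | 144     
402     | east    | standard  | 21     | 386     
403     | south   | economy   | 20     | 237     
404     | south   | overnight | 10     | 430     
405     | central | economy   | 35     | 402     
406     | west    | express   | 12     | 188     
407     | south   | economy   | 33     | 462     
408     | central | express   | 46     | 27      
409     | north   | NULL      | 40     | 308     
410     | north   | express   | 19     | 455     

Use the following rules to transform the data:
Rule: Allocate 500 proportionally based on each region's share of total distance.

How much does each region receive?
central: 94.27, east: 63.51, north: 125.53, south: 185.75, west: 30.93

Step 1: Calculate total distance = 3039
Step 2: Calculate each region's proportion:
  central: 573/3039 = 18.85% → 94.27
  east: 386/3039 = 12.70% → 63.51
  north: 763/3039 = 25.11% → 125.53
  south: 1129/3039 = 37.15% → 185.75
  west: 188/3039 = 6.19% → 30.93
Step 3: Verify: sum of allocations ≈ 500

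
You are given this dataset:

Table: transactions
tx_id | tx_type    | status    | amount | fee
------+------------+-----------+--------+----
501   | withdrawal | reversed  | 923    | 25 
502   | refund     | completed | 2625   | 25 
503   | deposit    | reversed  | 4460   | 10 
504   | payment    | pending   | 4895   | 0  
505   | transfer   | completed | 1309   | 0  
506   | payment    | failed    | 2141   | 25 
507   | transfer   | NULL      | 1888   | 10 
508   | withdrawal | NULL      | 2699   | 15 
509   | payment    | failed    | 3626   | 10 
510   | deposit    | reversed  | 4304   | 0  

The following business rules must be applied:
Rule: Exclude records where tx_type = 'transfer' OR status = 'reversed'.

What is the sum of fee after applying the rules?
75

Step 1: Find records where tx_type = 'transfer' OR status = 'reversed'
Step 2: 5 records match, summing to 45
Step 3: Original sum: 120
Step 4: Remaining sum = 120 - 45 = 75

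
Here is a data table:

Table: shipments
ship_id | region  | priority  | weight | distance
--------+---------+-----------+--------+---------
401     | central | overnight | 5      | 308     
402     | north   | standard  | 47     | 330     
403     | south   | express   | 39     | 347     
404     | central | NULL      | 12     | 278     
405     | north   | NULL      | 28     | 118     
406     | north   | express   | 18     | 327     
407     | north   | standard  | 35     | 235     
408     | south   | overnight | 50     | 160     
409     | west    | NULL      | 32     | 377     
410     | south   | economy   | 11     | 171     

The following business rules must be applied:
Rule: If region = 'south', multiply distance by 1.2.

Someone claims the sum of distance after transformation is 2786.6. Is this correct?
Yes, the result is correct.

Step 1: Calculate the correct sum after transformation
Step 2: Apply multiplier 1.2 to records where region = 'south'
Step 3: Correct result = 2786.6
Step 4: Claimed result = 2786.6
Step 5: 2786.6 = 2786.6 ✓
Conclusion: The claimed result is correct.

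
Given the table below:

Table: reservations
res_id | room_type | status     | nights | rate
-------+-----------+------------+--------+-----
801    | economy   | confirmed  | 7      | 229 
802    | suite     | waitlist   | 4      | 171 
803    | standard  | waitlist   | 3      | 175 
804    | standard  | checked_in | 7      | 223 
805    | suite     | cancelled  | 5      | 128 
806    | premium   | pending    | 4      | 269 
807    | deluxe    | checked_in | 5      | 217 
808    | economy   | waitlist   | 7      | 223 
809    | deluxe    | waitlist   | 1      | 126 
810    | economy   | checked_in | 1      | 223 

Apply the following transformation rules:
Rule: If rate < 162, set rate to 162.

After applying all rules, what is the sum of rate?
2054

Step 1: 2 records have rate < 162
Step 2: These records originally summed to 254
Step 3: After setting to minimum: 2 × 162 = 324
Step 4: Unaffected records sum: 1730
Step 5: Final sum = 324 + 1730 = 2054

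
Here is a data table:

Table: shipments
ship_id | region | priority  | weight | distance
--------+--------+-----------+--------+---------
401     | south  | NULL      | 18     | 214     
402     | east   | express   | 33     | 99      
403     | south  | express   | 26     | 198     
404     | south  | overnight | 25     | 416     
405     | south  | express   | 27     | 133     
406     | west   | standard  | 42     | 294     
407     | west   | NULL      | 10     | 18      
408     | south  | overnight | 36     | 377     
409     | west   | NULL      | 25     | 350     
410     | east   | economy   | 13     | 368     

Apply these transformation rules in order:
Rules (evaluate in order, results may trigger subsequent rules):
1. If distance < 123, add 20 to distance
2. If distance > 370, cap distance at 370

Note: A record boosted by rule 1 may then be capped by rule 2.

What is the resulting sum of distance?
2454

Step 1: Apply rule 1 to records with distance < 123
  - 2 records get bonus of 20
  - Of these, 0 records then exceed 370 and get capped
Step 2: Apply rule 2 to records with distance > 370
  - 2 records (original) are capped
Step 3: Calculate final sum = 2454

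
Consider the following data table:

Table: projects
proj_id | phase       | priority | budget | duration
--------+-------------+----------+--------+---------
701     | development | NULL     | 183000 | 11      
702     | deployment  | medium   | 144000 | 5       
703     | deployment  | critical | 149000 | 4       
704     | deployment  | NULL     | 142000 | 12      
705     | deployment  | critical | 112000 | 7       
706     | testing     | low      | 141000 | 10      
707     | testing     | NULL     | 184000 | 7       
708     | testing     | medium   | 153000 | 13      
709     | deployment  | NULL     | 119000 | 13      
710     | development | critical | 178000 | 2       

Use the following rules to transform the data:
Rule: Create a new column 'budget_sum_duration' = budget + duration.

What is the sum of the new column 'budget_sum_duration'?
1505084

Step 1: For each record, compute budget + duration
Example calculations:
  183000 + 11 = 183011
  144000 + 5 = 144005
  149000 + 4 = 149004
  ...
Step 2: Sum all derived values
Step 3: Total = 1505084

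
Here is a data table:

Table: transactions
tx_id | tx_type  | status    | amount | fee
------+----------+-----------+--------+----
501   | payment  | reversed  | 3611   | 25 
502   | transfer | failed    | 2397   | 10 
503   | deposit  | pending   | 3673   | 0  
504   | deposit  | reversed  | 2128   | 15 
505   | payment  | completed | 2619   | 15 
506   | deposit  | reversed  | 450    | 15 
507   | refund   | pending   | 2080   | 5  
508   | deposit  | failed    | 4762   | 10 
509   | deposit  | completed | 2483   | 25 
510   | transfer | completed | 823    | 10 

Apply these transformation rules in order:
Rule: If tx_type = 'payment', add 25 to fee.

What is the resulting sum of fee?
180

Step 1: Count records where tx_type = 'payment': 2
Step 2: Total bonus added: 2 × 25 = 50
Step 3: Original sum of fee: 130
Step 4: Final sum = 130 + 50 = 180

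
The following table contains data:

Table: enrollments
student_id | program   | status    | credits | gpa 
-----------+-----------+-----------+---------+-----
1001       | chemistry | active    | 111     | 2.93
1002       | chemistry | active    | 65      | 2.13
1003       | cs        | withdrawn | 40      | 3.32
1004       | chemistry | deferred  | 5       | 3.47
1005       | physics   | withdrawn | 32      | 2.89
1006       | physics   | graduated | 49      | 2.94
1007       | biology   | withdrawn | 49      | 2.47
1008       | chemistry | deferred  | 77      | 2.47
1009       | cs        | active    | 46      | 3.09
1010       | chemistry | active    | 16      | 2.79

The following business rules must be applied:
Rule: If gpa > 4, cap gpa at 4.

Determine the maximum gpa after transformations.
3.47

Step 1: Original maximum gpa = 3.47
Step 2: Check cap of 4 against maximum
Step 3: No records exceed the cap (max 3.47 <= cap 4), so no capping applies
Step 4: Maximum after transformation = 3.47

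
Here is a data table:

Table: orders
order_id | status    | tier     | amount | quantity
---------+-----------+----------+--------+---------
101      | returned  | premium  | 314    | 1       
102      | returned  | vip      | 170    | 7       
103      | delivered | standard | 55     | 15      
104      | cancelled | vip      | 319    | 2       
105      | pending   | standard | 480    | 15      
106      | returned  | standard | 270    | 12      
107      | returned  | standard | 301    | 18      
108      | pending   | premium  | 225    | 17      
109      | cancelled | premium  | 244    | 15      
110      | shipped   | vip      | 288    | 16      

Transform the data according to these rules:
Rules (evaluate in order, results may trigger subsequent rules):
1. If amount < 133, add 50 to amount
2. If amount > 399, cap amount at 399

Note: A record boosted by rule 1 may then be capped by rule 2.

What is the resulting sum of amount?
2635

Step 1: Apply rule 1 to records with amount < 133
  - 1 records get bonus of 50
  - Of these, 0 records then exceed 399 and get capped
Step 2: Apply rule 2 to records with amount > 399
  - 1 records (original) are capped
Step 3: Calculate final sum = 2635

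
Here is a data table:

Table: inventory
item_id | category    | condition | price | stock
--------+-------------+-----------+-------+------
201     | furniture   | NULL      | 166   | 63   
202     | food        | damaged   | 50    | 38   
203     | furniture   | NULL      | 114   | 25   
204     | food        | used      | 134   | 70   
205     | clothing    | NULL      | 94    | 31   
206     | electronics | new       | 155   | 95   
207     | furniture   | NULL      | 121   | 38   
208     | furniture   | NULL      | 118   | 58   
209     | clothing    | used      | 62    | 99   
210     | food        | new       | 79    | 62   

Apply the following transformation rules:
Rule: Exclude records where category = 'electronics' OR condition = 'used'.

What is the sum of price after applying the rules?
742

Step 1: Find records where category = 'electronics' OR condition = 'used'
Step 2: 3 records match, summing to 351
Step 3: Original sum: 1093
Step 4: Remaining sum = 1093 - 351 = 742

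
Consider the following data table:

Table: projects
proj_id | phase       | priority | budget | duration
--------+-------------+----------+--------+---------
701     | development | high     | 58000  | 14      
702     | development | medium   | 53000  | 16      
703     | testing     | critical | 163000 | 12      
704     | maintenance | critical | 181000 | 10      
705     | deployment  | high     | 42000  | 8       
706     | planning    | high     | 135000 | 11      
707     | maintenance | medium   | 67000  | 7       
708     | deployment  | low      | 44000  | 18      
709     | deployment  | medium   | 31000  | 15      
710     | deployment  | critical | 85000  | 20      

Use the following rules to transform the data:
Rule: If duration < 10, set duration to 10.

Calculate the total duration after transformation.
136

Step 1: 2 records have duration < 10
Step 2: These records originally summed to 15
Step 3: After setting to minimum: 2 × 10 = 20
Step 4: Unaffected records sum: 116
Step 5: Final sum = 20 + 116 = 136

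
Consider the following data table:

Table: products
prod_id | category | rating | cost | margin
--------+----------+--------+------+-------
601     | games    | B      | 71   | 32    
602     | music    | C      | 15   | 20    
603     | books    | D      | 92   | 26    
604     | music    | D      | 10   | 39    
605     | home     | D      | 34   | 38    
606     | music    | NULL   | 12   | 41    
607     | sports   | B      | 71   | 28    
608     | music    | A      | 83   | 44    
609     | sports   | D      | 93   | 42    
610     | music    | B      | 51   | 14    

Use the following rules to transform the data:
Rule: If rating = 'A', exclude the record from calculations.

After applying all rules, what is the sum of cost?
449

Step 1: Identify records where rating = 'A'
Step 2: The excluded records sum to 83
Step 3: Original total cost = 532
Step 4: Remaining total = 532 - 83 = 449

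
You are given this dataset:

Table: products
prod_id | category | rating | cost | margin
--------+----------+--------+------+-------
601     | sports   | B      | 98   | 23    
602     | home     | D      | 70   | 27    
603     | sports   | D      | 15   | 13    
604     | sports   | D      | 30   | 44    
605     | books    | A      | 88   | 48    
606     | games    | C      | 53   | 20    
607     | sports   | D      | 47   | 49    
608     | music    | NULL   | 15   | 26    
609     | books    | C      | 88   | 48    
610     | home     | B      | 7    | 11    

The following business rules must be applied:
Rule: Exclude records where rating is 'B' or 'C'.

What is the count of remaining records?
6

Step 1: Count records to exclude
  - 2 (B) + 2 (C) = 4 records
Step 2: Total records: 10
Step 3: Remaining = 10 - 4 = 6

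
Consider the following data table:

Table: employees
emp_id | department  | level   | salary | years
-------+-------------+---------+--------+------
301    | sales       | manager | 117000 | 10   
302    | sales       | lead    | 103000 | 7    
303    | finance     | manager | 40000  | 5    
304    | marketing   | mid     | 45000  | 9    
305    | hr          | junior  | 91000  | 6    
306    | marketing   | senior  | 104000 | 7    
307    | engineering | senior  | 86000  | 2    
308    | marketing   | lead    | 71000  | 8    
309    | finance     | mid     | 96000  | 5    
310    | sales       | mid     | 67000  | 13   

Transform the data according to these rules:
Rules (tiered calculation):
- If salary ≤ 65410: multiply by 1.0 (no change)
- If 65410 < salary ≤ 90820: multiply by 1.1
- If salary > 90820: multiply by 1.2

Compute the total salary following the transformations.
944600.0

Step 1: Tier 1 (salary ≤ 65410): 2 records, sum = 85000 × 1.0 = 85000.0
Step 2: Tier 2 (65410 < salary ≤ 90820): 3 records, sum = 224000 × 1.1 = 246400.0
Step 3: Tier 3 (salary > 90820): 5 records, sum = 511000 × 1.2 = 613200.0
Step 4: Final sum = 85000.0 + 246400.0 + 613200.0 = 944600.0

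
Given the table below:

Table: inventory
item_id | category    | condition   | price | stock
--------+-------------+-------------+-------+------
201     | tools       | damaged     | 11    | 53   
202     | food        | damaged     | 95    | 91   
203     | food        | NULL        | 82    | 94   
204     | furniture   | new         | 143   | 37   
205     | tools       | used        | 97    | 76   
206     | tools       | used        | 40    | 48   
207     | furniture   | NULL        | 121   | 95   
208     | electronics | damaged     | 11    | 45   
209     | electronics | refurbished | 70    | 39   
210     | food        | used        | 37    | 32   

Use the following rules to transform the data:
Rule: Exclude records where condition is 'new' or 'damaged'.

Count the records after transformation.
6

Step 1: Count records to exclude
  - 1 (new) + 3 (damaged) = 4 records
Step 2: Total records: 10
Step 3: Remaining = 10 - 4 = 6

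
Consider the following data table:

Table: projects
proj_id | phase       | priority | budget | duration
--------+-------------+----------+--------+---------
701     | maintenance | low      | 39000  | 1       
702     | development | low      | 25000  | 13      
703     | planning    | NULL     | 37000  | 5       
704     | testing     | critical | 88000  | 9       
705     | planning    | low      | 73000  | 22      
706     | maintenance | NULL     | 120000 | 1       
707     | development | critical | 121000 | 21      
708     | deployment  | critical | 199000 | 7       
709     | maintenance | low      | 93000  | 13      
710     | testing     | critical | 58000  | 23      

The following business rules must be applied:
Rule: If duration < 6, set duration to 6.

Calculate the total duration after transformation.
126

Step 1: 3 records have duration < 6
Step 2: These records originally summed to 7
Step 3: After setting to minimum: 3 × 6 = 18
Step 4: Unaffected records sum: 108
Step 5: Final sum = 18 + 108 = 126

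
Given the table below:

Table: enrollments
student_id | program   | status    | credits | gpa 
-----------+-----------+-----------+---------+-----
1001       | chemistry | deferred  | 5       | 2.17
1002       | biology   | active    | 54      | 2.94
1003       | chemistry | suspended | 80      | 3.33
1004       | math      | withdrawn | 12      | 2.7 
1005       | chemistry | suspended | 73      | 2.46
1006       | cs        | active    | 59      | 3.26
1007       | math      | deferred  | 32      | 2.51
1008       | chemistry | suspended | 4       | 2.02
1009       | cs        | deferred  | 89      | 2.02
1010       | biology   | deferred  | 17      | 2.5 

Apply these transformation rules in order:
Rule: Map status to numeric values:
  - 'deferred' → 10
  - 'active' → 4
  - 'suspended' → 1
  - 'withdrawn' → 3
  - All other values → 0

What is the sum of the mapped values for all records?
54

Step 1: Apply mapping to each record
Step 2: Count by status:
  'deferred': 4 records × 10 = 40
  'active': 2 records × 4 = 8
  'suspended': 3 records × 1 = 3
  'withdrawn': 1 records × 3 = 3
Step 3: Sum all mapped values = 54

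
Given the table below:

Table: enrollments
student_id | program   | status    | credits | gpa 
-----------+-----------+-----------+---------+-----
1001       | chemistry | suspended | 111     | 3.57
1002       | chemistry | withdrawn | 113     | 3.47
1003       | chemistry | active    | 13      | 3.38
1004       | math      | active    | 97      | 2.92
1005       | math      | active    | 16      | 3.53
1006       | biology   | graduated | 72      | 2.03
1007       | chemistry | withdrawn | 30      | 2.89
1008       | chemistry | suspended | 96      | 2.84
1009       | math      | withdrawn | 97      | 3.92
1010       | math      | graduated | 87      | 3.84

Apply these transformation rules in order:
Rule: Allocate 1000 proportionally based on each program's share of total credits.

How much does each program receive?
biology: 98.36, chemistry: 495.9, math: 405.74

Step 1: Calculate total credits = 732
Step 2: Calculate each program's proportion:
  biology: 72/732 = 9.84% → 98.36
  chemistry: 363/732 = 49.59% → 495.9
  math: 297/732 = 40.57% → 405.74
Step 3: Verify: sum of allocations ≈ 1000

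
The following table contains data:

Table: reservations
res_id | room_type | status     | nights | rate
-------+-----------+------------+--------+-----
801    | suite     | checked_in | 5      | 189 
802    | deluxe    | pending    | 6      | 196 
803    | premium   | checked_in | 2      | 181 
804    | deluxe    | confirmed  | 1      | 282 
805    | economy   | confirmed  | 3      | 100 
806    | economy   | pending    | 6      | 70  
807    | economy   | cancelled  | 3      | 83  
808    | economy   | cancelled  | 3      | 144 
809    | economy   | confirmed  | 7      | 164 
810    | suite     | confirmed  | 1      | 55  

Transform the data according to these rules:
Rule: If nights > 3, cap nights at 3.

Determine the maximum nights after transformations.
3

Step 1: Original maximum nights = 7
Step 2: Apply cap at 3
Step 3: 4 records had nights > 3 and were capped
Step 4: Maximum after transformation = 3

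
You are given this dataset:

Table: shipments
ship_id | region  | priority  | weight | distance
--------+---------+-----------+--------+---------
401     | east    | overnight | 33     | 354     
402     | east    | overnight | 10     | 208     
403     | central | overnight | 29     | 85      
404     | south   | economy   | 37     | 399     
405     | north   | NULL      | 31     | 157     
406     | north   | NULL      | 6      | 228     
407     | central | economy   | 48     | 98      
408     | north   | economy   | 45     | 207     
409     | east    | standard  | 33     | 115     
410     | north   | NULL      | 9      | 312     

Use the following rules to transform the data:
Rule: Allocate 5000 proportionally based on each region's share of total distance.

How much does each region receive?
central: 423.02, east: 1564.96, north: 2089.69, south: 922.33

Step 1: Calculate total distance = 2163
Step 2: Calculate each region's proportion:
  central: 183/2163 = 8.46% → 423.02
  east: 677/2163 = 31.30% → 1564.96
  north: 904/2163 = 41.79% → 2089.69
  south: 399/2163 = 18.45% → 922.33
Step 3: Verify: sum of allocations ≈ 5000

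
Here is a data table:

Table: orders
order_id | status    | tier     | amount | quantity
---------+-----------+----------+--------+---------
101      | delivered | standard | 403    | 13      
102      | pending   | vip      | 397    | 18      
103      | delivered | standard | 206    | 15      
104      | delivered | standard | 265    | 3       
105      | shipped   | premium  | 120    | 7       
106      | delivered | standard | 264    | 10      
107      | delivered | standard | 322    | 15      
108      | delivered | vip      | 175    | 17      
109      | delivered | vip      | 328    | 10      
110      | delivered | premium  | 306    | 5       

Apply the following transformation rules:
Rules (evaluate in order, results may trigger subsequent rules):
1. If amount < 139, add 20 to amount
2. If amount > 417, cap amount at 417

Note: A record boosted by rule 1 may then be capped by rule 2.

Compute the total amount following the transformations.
2806

Step 1: Apply rule 1 to records with amount < 139
  - 1 records get bonus of 20
  - Of these, 0 records then exceed 417 and get capped
Step 2: Apply rule 2 to records with amount > 417
  - 0 records (original) are capped
Step 3: Calculate final sum = 2806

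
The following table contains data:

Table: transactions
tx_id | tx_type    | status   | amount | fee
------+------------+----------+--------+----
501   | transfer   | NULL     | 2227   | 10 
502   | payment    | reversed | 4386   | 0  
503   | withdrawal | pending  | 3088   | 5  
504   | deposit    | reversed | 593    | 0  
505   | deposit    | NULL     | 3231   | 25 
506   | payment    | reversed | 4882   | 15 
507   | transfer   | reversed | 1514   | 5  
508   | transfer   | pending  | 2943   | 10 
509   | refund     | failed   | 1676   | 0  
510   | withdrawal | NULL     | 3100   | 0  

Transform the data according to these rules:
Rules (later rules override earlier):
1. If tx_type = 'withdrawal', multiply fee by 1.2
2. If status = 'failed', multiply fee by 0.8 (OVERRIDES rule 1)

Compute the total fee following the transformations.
71.0

Step 1: Rule 2 takes priority for records with status = 'failed'
  - 1 records: 0 × 0.8 = 0.0
Step 2: Rule 1 applies to remaining records with tx_type = 'withdrawal'
  - 2 records: 5 × 1.2 = 6.0
Step 3: Other records unchanged: 65
Step 4: Final sum = 0.0 + 6.0 + 65 = 71.0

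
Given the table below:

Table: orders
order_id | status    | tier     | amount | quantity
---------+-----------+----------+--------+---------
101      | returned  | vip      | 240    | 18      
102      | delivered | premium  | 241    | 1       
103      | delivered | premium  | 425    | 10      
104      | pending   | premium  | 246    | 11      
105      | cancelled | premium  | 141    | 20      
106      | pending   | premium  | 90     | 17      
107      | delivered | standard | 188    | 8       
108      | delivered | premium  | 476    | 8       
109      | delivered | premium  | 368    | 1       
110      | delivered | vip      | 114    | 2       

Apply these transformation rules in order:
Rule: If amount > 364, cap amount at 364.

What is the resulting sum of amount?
2352

Step 1: 3 records have amount > 364
Step 2: These records originally summed to 1269
Step 3: After capping: 3 × 364 = 1092
Step 4: Unaffected records sum: 1260
Step 5: Final sum = 1092 + 1260 = 2352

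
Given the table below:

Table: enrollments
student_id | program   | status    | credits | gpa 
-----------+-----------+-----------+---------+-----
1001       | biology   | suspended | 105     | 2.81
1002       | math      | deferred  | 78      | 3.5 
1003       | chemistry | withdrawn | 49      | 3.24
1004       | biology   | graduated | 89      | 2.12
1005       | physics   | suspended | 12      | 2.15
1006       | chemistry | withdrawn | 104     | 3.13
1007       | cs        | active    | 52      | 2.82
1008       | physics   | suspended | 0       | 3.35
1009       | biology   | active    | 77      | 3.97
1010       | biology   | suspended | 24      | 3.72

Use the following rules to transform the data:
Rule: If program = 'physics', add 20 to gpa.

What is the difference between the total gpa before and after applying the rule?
40.0

Step 1: Original sum of gpa = 30.81
Step 2: 2 records have program = 'physics'
Step 3: Each affected record changes by 20
Step 4: Total change = 2 × 20 = 40
Step 5: New sum = 30.81 + 40 = 70.81
Step 6: Difference = |70.81 - 30.81| = 40.0
        (Sum increased by 40.0)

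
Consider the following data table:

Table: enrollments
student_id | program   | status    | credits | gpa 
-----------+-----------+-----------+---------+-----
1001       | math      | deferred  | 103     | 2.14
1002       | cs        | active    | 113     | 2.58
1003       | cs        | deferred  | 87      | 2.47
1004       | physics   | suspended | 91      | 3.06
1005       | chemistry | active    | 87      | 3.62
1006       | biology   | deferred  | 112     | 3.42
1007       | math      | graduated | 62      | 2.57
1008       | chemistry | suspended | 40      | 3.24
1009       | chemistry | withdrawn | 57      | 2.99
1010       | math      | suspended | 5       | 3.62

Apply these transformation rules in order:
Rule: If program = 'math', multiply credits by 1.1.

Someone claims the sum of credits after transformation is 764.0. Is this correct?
No, the correct result is 774.0.

Step 1: Calculate the correct sum after transformation
Step 2: Apply multiplier 1.1 to records where program = 'math'
Step 3: Correct result = 774.0
Step 4: Claimed result = 764.0
Step 5: 774.0 ≠ 764.0
Conclusion: The claimed result is incorrect. The correct answer is 774.0.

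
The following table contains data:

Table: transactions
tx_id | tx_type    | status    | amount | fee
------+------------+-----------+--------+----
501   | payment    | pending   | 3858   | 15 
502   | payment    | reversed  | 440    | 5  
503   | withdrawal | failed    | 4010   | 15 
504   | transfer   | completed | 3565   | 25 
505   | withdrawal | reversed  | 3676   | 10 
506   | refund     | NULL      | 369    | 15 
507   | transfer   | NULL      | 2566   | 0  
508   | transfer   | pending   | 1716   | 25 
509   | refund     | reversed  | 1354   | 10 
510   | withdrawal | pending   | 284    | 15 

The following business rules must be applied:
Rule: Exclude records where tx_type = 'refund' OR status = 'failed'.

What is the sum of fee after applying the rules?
95

Step 1: Find records where tx_type = 'refund' OR status = 'failed'
Step 2: 3 records match, summing to 40
Step 3: Original sum: 135
Step 4: Remaining sum = 135 - 40 = 95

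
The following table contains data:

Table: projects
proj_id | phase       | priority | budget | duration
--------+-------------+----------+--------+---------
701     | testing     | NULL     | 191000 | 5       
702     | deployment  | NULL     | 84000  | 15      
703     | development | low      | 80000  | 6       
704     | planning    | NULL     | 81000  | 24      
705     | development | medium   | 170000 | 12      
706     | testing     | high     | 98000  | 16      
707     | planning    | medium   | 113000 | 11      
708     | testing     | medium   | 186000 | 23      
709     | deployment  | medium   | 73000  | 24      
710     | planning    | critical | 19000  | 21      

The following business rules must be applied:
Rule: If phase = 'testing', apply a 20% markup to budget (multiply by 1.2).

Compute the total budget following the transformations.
1190000.0

Step 1: Records with phase = 'testing' have total budget = 475000
Step 2: Apply multiplier: 475000 × 1.2 = 570000.0
Step 3: Other records total: 620000
Step 4: Final sum = 570000.0 + 620000 = 1190000.0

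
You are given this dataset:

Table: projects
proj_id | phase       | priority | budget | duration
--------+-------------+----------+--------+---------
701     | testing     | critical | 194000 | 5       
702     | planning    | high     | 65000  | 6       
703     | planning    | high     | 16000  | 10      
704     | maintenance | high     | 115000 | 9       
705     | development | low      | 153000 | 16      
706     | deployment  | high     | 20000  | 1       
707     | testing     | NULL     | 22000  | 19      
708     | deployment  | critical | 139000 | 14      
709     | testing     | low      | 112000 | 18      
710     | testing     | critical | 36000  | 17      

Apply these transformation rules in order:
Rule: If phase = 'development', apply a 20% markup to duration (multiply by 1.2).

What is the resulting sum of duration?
118.2

Step 1: Records with phase = 'development' have total duration = 16
Step 2: Apply multiplier: 16 × 1.2 = 19.2
Step 3: Other records total: 99
Step 4: Final sum = 19.2 + 99 = 118.2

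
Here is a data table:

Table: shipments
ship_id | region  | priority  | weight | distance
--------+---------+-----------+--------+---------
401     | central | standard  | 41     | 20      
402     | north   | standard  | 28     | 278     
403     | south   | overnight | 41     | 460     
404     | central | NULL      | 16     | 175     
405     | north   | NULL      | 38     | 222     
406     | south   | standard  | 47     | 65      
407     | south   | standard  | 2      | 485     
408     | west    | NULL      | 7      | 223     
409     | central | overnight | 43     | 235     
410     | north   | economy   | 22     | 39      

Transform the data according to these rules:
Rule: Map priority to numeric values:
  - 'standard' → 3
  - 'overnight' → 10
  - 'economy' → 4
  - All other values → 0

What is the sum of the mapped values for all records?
36

Step 1: Apply mapping to each record
Step 2: Count by status:
  'standard': 4 records × 3 = 12
  'overnight': 2 records × 10 = 20
  'economy': 1 records × 4 = 4
Step 3: Sum all mapped values = 36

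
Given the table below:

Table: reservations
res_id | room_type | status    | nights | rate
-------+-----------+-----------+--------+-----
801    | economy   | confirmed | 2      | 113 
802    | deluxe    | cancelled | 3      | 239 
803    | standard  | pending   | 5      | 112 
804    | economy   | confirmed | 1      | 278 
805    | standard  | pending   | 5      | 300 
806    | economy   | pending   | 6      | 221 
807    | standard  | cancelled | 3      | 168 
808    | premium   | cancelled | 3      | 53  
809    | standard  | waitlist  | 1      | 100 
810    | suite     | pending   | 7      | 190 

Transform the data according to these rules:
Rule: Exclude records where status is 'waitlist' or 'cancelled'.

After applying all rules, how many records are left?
6

Step 1: Count records to exclude
  - 1 (waitlist) + 3 (cancelled) = 4 records
Step 2: Total records: 10
Step 3: Remaining = 10 - 4 = 6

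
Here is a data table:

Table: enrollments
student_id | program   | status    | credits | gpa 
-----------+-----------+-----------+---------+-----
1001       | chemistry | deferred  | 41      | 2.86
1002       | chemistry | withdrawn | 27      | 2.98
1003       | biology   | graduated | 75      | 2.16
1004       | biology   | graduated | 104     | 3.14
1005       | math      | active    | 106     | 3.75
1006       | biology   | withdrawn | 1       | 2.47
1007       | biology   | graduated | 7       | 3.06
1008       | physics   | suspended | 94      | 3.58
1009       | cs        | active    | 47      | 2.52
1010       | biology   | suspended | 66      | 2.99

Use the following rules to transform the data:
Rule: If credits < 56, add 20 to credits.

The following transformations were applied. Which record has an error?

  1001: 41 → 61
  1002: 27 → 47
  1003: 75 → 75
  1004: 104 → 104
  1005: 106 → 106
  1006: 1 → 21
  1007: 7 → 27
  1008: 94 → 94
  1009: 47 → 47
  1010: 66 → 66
Record 1009 has an error. The correct transformed value should be 67, not 47.

Step 1: Check each record against the rule
Step 2: Record 1009 has credits = 47
Step 3: Since 47 < 56, the bonus should have been applied
Step 4: Correct value = 67, but claimed value = 47
Conclusion: Record 1009 has the error.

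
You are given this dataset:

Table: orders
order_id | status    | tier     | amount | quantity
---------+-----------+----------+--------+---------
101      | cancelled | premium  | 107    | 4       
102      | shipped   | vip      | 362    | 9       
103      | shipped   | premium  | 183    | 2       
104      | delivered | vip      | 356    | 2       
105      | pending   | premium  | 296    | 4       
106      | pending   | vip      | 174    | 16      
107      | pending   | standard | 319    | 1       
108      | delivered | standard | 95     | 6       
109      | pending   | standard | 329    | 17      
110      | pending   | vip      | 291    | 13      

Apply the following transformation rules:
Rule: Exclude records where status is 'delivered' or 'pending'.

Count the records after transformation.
3

Step 1: Count records to exclude
  - 2 (delivered) + 5 (pending) = 7 records
Step 2: Total records: 10
Step 3: Remaining = 10 - 7 = 3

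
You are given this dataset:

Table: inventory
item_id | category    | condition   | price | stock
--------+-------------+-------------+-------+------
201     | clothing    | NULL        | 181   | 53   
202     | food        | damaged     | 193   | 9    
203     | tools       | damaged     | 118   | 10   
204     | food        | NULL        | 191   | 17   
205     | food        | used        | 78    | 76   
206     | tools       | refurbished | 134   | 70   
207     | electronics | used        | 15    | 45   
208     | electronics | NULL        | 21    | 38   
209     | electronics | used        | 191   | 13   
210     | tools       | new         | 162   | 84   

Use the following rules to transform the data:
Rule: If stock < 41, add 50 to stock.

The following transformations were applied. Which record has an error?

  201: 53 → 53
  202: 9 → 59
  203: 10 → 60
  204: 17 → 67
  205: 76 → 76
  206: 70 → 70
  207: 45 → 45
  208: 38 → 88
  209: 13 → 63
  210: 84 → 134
Record 210 has an error. The correct transformed value should be 84, not 134.

Step 1: Check each record against the rule
Step 2: Record 210 has stock = 84
Step 3: Since 84 >= 41, the bonus should not have been applied
Step 4: Correct value = 84, but claimed value = 134
Conclusion: Record 210 has the error.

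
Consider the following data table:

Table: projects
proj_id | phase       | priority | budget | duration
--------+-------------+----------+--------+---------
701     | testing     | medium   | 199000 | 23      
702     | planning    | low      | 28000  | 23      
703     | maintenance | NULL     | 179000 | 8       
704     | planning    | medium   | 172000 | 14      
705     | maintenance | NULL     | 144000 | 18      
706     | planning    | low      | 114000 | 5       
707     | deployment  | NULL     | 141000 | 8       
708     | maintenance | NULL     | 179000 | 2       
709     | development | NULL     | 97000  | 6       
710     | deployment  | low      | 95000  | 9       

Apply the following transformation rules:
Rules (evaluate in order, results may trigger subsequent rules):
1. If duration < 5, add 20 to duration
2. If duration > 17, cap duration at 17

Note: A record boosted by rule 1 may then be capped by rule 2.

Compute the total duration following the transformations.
118

Step 1: Apply rule 1 to records with duration < 5
  - 1 records get bonus of 20
  - Of these, 1 records then exceed 17 and get capped
Step 2: Apply rule 2 to records with duration > 17
  - 3 records (original) are capped
Step 3: Calculate final sum = 118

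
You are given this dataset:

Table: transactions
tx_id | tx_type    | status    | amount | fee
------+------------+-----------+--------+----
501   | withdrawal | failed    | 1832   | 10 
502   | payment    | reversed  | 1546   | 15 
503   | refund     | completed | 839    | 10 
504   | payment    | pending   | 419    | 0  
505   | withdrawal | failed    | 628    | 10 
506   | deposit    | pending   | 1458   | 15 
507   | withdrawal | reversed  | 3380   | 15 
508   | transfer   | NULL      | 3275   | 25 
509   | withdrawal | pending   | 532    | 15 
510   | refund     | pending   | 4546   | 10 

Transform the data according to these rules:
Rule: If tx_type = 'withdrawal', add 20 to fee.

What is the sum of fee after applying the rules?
205

Step 1: Count records where tx_type = 'withdrawal': 4
Step 2: Total bonus added: 4 × 20 = 80
Step 3: Original sum of fee: 125
Step 4: Final sum = 125 + 80 = 205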